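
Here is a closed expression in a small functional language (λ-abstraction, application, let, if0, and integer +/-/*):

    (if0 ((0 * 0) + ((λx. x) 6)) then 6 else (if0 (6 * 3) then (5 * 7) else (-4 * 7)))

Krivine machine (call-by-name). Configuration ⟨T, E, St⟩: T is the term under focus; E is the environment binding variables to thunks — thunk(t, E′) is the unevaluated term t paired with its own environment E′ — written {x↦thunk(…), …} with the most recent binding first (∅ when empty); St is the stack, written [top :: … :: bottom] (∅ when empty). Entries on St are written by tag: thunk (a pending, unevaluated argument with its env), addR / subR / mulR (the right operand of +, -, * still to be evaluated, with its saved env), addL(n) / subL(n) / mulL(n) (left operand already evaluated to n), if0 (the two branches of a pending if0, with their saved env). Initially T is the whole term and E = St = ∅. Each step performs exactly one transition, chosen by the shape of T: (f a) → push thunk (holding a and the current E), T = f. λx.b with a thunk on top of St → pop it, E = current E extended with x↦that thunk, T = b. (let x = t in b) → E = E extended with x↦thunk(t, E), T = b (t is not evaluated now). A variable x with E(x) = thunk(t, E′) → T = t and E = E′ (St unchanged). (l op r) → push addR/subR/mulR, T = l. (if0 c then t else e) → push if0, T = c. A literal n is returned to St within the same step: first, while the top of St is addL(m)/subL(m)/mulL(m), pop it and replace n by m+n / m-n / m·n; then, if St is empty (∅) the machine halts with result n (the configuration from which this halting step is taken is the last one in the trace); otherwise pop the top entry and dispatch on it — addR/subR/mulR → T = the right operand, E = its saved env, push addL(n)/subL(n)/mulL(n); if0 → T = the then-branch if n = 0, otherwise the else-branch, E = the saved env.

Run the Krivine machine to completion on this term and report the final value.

Answer: -28

Execution trace:
0. [T=(if0 ((0 * 0) + ((λx. x) 6)) then 6 else (if0 (6 * 3) then (5 * 7) else (-4 * 7))) | E=∅ | St=∅]
1. [T=((0 * 0) + ((λx. x) 6)) | E=∅ | St=[if0]]
2. [T=(0 * 0) | E=∅ | St=[addR :: if0]]
3. [T=0 | E=∅ | St=[mulR :: addR :: if0]]
4. [T=0 | E=∅ | St=[mulL(0) :: addR :: if0]]
5. [T=((λx. x) 6) | E=∅ | St=[addL(0) :: if0]]
6. [T=(λx. x) | E=∅ | St=[thunk :: addL(0) :: if0]]
7. [T=x | E={x↦thunk(6, ∅)} | St=[addL(0) :: if0]]
8. [T=6 | E=∅ | St=[addL(0) :: if0]]
9. [T=(if0 (6 * 3) then (5 * 7) else (-4 * 7)) | E=∅ | St=∅]
10. [T=(6 * 3) | E=∅ | St=[if0]]
11. [T=6 | E=∅ | St=[mulR :: if0]]
12. [T=3 | E=∅ | St=[mulL(6) :: if0]]
13. [T=(-4 * 7) | E=∅ | St=∅]
14. [T=-4 | E=∅ | St=[mulR]]
15. [T=7 | E=∅ | St=[mulL(-4)]]
→ final value -28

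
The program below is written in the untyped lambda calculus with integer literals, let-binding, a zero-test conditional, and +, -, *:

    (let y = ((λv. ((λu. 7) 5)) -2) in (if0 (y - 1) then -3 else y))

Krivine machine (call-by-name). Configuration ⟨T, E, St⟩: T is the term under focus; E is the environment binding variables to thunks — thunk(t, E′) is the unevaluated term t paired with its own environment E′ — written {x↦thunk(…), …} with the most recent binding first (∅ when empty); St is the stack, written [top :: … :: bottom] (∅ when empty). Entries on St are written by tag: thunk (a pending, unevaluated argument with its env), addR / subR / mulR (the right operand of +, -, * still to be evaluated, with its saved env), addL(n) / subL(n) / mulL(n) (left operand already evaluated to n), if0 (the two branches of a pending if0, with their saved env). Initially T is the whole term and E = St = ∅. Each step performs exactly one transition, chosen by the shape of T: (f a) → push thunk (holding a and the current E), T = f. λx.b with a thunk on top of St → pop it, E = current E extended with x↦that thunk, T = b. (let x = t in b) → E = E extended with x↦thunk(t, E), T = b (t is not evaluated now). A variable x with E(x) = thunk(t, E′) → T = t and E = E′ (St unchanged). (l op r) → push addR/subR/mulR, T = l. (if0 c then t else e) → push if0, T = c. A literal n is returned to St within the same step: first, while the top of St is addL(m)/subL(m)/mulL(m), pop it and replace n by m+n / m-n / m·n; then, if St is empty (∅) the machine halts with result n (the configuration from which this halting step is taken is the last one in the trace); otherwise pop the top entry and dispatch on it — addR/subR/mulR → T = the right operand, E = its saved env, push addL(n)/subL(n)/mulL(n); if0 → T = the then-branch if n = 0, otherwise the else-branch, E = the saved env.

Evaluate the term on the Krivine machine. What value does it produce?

Answer: 7

Execution trace:
0. [T=(let y = ((λv. ((λu. 7) 5)) -2) in (if0 (y - 1) then -3 else y)) | E=∅ | St=∅]
1. [T=(if0 (y - 1) then -3 else y) | E={y↦thunk(((λv. ((λu. 7) 5)) -2), ∅)} | St=∅]
2. [T=(y - 1) | E={y↦thunk(((λv. ((λu. 7) 5)) -2), ∅)} | St=[if0]]
3. [T=y | E={y↦thunk(((λv. ((λu. 7) 5)) -2), ∅)} | St=[subR :: if0]]
4. [T=((λv. ((λu. 7) 5)) -2) | E=∅ | St=[subR :: if0]]
5. [T=(λv. ((λu. 7) 5)) | E=∅ | St=[thunk :: subR :: if0]]
6. [T=((λu. 7) 5) | E={v↦thunk(-2, ∅)} | St=[subR :: if0]]
7. [T=(λu. 7) | E={v↦thunk(-2, ∅)} | St=[thunk :: subR :: if0]]
8. [T=7 | E={u↦thunk(5, {v↦thunk(-2, ∅)}), v↦thunk(-2, ∅)} | St=[subR :: if0]]
9. [T=1 | E={y↦thunk(((λv. ((λu. 7) 5)) -2), ∅)} | St=[subL(7) :: if0]]
10. [T=y | E={y↦thunk(((λv. ((λu. 7) 5)) -2), ∅)} | St=∅]
11. [T=((λv. ((λu. 7) 5)) -2) | E=∅ | St=∅]
12. [T=(λv. ((λu. 7) 5)) | E=∅ | St=[thunk]]
13. [T=((λu. 7) 5) | E={v↦thunk(-2, ∅)} | St=∅]
14. [T=(λu. 7) | E={v↦thunk(-2, ∅)} | St=[thunk]]
15. [T=7 | E={u↦thunk(5, {v↦thunk(-2, ∅)}), v↦thunk(-2, ∅)} | St=∅]
→ final value 7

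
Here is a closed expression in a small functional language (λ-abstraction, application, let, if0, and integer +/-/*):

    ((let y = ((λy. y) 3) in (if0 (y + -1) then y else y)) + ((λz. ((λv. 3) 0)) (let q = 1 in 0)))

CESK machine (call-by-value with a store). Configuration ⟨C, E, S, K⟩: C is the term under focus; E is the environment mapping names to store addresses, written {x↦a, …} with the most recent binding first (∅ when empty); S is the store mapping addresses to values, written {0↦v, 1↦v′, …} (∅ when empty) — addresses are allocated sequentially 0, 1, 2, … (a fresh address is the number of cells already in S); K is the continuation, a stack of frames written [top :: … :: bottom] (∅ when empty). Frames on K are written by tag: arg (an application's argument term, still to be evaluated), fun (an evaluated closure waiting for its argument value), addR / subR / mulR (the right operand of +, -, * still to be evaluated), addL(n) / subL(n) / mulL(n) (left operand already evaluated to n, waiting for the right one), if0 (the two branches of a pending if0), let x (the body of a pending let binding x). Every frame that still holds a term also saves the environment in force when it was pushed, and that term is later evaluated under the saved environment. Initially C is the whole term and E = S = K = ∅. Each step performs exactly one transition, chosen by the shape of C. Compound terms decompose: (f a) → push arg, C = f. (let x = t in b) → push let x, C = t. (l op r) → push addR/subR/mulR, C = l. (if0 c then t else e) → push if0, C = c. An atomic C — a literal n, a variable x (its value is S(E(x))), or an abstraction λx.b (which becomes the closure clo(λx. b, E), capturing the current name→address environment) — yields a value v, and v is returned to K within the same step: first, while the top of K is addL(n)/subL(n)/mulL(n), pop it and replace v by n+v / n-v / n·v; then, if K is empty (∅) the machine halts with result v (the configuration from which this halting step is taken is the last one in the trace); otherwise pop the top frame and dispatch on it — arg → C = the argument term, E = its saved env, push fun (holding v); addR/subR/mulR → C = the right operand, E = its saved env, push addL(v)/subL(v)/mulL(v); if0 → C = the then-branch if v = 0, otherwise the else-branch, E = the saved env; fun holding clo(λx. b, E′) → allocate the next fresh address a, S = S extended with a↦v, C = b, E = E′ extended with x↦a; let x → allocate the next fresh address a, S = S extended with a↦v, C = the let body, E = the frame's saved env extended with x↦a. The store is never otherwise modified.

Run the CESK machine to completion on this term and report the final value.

Answer: 6

Derivation:
[0] <C=((let y = ((λy. y) 3) in (if0 (y + -1) then y else y)) + ((λz. ((λv. 3) 0)) (let q = 1 in 0))), E=∅, S=∅, K=∅>
[1] <C=(let y = ((λy. y) 3) in (if0 (y + -1) then y else y)), E=∅, S=∅, K=[addR]>
[2] <C=((λy. y) 3), E=∅, S=∅, K=[let y :: addR]>
[3] <C=(λy. y), E=∅, S=∅, K=[arg :: let y :: addR]>
[4] <C=3, E=∅, S=∅, K=[fun :: let y :: addR]>
[5] <C=y, E={y↦0}, S={0↦3}, K=[let y :: addR]>
[6] <C=(if0 (y + -1) then y else y), E={y↦1}, S={0↦3, 1↦3}, K=[addR]>
[7] <C=(y + -1), E={y↦1}, S={0↦3, 1↦3}, K=[if0 :: addR]>
[8] <C=y, E={y↦1}, S={0↦3, 1↦3}, K=[addR :: if0 :: addR]>
[9] <C=-1, E={y↦1}, S={0↦3, 1↦3}, K=[addL(3) :: if0 :: addR]>
[10] <C=y, E={y↦1}, S={0↦3, 1↦3}, K=[addR]>
[11] <C=((λz. ((λv. 3) 0)) (let q = 1 in 0)), E=∅, S={0↦3, 1↦3}, K=[addL(3)]>
[12] <C=(λz. ((λv. 3) 0)), E=∅, S={0↦3, 1↦3}, K=[arg :: addL(3)]>
[13] <C=(let q = 1 in 0), E=∅, S={0↦3, 1↦3}, K=[fun :: addL(3)]>
[14] <C=1, E=∅, S={0↦3, 1↦3}, K=[let q :: fun :: addL(3)]>
[15] <C=0, E={q↦2}, S={0↦3, 1↦3, 2↦1}, K=[fun :: addL(3)]>
[16] <C=((λv. 3) 0), E={z↦3}, S={0↦3, 1↦3, 2↦1, 3↦0}, K=[addL(3)]>
[17] <C=(λv. 3), E={z↦3}, S={0↦3, 1↦3, 2↦1, 3↦0}, K=[arg :: addL(3)]>
[18] <C=0, E={z↦3}, S={0↦3, 1↦3, 2↦1, 3↦0}, K=[fun :: addL(3)]>
[19] <C=3, E={v↦4, z↦3}, S={0↦3, 1↦3, 2↦1, 3↦0, 4↦0}, K=[addL(3)]>
→ final value 6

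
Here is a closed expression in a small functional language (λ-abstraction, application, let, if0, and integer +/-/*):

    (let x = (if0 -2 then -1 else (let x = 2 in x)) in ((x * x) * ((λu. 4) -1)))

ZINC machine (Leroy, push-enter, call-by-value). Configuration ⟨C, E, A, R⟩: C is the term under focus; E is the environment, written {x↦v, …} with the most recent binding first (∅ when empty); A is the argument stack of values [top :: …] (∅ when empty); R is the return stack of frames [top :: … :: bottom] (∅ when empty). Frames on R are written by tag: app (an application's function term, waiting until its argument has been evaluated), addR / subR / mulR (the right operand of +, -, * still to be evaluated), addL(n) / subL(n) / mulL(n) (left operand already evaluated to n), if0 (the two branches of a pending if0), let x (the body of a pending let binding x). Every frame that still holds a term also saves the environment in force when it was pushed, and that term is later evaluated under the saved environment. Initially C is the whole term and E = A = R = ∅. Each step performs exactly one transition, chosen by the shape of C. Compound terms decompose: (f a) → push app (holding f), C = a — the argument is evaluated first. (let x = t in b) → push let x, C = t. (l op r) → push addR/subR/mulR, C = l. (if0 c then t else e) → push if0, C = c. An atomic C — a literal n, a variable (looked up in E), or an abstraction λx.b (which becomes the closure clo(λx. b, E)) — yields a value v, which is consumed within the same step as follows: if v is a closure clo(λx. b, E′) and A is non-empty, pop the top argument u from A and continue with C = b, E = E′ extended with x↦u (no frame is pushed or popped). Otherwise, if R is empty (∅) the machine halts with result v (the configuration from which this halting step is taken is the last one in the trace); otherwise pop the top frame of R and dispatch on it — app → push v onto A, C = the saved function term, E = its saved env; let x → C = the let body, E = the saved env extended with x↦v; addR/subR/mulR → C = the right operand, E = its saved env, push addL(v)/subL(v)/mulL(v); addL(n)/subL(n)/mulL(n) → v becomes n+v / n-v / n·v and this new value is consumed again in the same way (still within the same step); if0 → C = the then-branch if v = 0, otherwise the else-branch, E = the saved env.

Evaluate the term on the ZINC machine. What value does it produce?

Answer: 16

Execution trace:
[0] ⟨C=(let x = (if0 -2 then -1 else (let x = 2 in x)) in ((x * x) * ((λu. 4) -1))); E=∅; A=∅; R=∅⟩
[1] ⟨C=(if0 -2 then -1 else (let x = 2 in x)); E=∅; A=∅; R=[let x]⟩
[2] ⟨C=-2; E=∅; A=∅; R=[if0 :: let x]⟩
[3] ⟨C=(let x = 2 in x); E=∅; A=∅; R=[let x]⟩
[4] ⟨C=2; E=∅; A=∅; R=[let x :: let x]⟩
[5] ⟨C=x; E={x↦2}; A=∅; R=[let x]⟩
[6] ⟨C=((x * x) * ((λu. 4) -1)); E={x↦2}; A=∅; R=∅⟩
[7] ⟨C=(x * x); E={x↦2}; A=∅; R=[mulR]⟩
[8] ⟨C=x; E={x↦2}; A=∅; R=[mulR :: mulR]⟩
[9] ⟨C=x; E={x↦2}; A=∅; R=[mulL(2) :: mulR]⟩
[10] ⟨C=((λu. 4) -1); E={x↦2}; A=∅; R=[mulL(4)]⟩
[11] ⟨C=-1; E={x↦2}; A=∅; R=[app :: mulL(4)]⟩
[12] ⟨C=(λu. 4); E={x↦2}; A=[-1]; R=[mulL(4)]⟩
[13] ⟨C=4; E={u↦-1, x↦2}; A=∅; R=[mulL(4)]⟩
→ final value 16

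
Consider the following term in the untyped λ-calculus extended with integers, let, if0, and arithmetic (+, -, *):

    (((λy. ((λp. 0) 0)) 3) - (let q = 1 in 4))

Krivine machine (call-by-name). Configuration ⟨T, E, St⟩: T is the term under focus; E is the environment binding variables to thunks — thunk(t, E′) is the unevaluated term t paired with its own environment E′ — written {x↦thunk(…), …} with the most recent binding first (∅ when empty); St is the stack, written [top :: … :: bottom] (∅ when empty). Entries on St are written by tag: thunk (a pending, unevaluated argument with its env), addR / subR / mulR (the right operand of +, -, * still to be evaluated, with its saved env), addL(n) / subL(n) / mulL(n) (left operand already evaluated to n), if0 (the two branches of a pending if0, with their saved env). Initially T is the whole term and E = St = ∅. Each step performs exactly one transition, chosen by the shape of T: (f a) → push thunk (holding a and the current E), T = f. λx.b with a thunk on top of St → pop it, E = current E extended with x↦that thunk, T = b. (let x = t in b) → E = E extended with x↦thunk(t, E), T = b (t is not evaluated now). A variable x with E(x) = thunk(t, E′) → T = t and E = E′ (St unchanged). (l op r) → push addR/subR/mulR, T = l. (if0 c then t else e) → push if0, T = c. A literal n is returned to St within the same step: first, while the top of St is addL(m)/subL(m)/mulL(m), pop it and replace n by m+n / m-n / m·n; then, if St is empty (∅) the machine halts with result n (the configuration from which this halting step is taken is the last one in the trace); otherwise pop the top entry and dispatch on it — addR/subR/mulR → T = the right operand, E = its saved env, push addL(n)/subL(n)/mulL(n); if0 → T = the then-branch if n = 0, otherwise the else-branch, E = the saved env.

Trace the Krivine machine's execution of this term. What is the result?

Answer: -4

Derivation:
[0] ⟨T=(((λy. ((λp. 0) 0)) 3) - (let q = 1 in 4)); E=∅; St=∅⟩
[1] ⟨T=((λy. ((λp. 0) 0)) 3); E=∅; St=[subR]⟩
[2] ⟨T=(λy. ((λp. 0) 0)); E=∅; St=[thunk :: subR]⟩
[3] ⟨T=((λp. 0) 0); E={y↦thunk(3, ∅)}; St=[subR]⟩
[4] ⟨T=(λp. 0); E={y↦thunk(3, ∅)}; St=[thunk :: subR]⟩
[5] ⟨T=0; E={p↦thunk(0, {y↦thunk(3, ∅)}), y↦thunk(3, ∅)}; St=[subR]⟩
[6] ⟨T=(let q = 1 in 4); E=∅; St=[subL(0)]⟩
[7] ⟨T=4; E={q↦thunk(1, ∅)}; St=[subL(0)]⟩
→ final value -4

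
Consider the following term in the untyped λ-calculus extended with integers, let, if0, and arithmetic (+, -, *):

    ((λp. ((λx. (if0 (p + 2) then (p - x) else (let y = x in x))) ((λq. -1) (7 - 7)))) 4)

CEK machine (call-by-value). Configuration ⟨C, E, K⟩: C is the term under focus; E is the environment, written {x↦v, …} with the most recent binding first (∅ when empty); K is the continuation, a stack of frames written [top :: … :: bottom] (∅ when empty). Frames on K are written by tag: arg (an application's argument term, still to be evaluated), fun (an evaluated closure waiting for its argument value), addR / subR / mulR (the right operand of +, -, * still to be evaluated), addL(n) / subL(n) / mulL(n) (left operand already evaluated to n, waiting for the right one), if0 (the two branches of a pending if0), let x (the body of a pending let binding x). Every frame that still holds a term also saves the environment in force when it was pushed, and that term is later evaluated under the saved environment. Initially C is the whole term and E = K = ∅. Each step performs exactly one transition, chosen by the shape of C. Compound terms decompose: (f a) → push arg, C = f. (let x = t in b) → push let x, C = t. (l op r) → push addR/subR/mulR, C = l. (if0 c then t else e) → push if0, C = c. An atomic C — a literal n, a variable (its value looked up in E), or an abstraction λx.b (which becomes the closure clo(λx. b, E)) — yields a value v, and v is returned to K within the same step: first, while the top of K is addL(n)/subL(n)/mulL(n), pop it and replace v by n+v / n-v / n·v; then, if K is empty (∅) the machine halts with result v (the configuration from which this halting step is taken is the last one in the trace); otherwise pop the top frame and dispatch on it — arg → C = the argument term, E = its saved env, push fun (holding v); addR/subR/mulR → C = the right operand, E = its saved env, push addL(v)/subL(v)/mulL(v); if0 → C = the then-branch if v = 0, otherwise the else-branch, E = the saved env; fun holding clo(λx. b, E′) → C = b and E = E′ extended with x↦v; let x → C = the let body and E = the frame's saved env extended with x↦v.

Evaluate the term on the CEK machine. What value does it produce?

t=0: ⟨C=((λp. ((λx. (if0 (p + 2) then (p - x) else (let y = x in x))) ((λq. -1) (7 - 7)))) 4); E=∅; K=∅⟩
t=1: ⟨C=(λp. ((λx. (if0 (p + 2) then (p - x) else (let y = x in x))) ((λq. -1) (7 - 7)))); E=∅; K=[arg]⟩
t=2: ⟨C=4; E=∅; K=[fun]⟩
t=3: ⟨C=((λx. (if0 (p + 2) then (p - x) else (let y = x in x))) ((λq. -1) (7 - 7))); E={p↦4}; K=∅⟩
t=4: ⟨C=(λx. (if0 (p + 2) then (p - x) else (let y = x in x))); E={p↦4}; K=[arg]⟩
t=5: ⟨C=((λq. -1) (7 - 7)); E={p↦4}; K=[fun]⟩
t=6: ⟨C=(λq. -1); E={p↦4}; K=[arg :: fun]⟩
t=7: ⟨C=(7 - 7); E={p↦4}; K=[fun :: fun]⟩
t=8: ⟨C=7; E={p↦4}; K=[subR :: fun :: fun]⟩
t=9: ⟨C=7; E={p↦4}; K=[subL(7) :: fun :: fun]⟩
t=10: ⟨C=-1; E={q↦0, p↦4}; K=[fun]⟩
t=11: ⟨C=(if0 (p + 2) then (p - x) else (let y = x in x)); E={x↦-1, p↦4}; K=∅⟩
t=12: ⟨C=(p + 2); E={x↦-1, p↦4}; K=[if0]⟩
t=13: ⟨C=p; E={x↦-1, p↦4}; K=[addR :: if0]⟩
t=14: ⟨C=2; E={x↦-1, p↦4}; K=[addL(4) :: if0]⟩
t=15: ⟨C=(let y = x in x); E={x↦-1, p↦4}; K=∅⟩
t=16: ⟨C=x; E={x↦-1, p↦4}; K=[let y]⟩
t=17: ⟨C=x; E={y↦-1, x↦-1, p↦4}; K=∅⟩
→ final value -1

Answer: -1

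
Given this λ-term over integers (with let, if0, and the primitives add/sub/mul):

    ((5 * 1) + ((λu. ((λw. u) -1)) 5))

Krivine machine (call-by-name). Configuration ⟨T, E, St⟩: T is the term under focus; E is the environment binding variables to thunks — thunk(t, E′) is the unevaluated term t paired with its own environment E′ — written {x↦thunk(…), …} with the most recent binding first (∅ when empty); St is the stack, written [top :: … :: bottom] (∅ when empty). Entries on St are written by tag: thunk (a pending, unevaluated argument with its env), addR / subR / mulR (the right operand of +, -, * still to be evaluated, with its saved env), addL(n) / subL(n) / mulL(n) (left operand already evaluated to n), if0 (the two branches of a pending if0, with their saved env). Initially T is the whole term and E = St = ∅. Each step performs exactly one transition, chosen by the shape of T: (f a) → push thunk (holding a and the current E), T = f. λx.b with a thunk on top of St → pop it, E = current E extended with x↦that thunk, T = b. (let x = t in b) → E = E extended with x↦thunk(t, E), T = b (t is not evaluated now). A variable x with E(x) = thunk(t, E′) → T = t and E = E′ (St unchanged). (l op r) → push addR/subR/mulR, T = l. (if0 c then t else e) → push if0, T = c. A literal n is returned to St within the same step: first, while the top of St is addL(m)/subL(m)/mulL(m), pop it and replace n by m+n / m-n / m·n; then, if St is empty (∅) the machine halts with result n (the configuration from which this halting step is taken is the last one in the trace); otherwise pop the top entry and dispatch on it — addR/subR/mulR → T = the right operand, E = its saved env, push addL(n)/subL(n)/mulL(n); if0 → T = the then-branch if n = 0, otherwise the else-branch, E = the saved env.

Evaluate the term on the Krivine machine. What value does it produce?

0. <T=((5 * 1) + ((λu. ((λw. u) -1)) 5)), E=∅, St=∅>
1. <T=(5 * 1), E=∅, St=[addR]>
2. <T=5, E=∅, St=[mulR :: addR]>
3. <T=1, E=∅, St=[mulL(5) :: addR]>
4. <T=((λu. ((λw. u) -1)) 5), E=∅, St=[addL(5)]>
5. <T=(λu. ((λw. u) -1)), E=∅, St=[thunk :: addL(5)]>
6. <T=((λw. u) -1), E={u↦thunk(5, ∅)}, St=[addL(5)]>
7. <T=(λw. u), E={u↦thunk(5, ∅)}, St=[thunk :: addL(5)]>
8. <T=u, E={w↦thunk(-1, {u↦thunk(5, ∅)}), u↦thunk(5, ∅)}, St=[addL(5)]>
9. <T=5, E=∅, St=[addL(5)]>
→ final value 10

Answer: 10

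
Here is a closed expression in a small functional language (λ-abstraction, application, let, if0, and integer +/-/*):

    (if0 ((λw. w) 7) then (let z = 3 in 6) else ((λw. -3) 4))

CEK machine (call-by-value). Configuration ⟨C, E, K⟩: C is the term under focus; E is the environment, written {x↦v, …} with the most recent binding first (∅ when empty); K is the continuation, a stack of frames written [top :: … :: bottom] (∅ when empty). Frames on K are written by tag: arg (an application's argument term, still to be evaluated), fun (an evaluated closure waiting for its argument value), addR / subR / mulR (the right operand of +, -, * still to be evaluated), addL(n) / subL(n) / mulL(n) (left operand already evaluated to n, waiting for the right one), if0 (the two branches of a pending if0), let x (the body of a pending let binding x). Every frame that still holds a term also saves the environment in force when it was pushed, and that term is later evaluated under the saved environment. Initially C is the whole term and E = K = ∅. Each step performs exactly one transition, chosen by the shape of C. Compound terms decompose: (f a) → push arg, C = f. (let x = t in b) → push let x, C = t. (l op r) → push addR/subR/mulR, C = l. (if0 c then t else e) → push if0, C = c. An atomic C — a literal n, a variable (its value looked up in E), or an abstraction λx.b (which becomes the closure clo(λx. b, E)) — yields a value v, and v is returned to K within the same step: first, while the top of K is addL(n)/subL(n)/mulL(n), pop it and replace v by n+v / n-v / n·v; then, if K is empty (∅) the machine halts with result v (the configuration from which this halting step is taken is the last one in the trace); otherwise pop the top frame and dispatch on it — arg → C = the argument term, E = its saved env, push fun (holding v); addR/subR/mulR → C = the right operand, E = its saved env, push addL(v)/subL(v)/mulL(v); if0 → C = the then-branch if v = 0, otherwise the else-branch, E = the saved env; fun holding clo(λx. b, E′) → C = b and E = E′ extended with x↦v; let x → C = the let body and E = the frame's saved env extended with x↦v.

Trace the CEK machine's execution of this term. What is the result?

0. ⟨C=(if0 ((λw. w) 7) then (let z = 3 in 6) else ((λw. -3) 4)); E=∅; K=∅⟩
1. ⟨C=((λw. w) 7); E=∅; K=[if0]⟩
2. ⟨C=(λw. w); E=∅; K=[arg :: if0]⟩
3. ⟨C=7; E=∅; K=[fun :: if0]⟩
4. ⟨C=w; E={w↦7}; K=[if0]⟩
5. ⟨C=((λw. -3) 4); E=∅; K=∅⟩
6. ⟨C=(λw. -3); E=∅; K=[arg]⟩
7. ⟨C=4; E=∅; K=[fun]⟩
8. ⟨C=-3; E={w↦4}; K=∅⟩
→ final value -3

Answer: -3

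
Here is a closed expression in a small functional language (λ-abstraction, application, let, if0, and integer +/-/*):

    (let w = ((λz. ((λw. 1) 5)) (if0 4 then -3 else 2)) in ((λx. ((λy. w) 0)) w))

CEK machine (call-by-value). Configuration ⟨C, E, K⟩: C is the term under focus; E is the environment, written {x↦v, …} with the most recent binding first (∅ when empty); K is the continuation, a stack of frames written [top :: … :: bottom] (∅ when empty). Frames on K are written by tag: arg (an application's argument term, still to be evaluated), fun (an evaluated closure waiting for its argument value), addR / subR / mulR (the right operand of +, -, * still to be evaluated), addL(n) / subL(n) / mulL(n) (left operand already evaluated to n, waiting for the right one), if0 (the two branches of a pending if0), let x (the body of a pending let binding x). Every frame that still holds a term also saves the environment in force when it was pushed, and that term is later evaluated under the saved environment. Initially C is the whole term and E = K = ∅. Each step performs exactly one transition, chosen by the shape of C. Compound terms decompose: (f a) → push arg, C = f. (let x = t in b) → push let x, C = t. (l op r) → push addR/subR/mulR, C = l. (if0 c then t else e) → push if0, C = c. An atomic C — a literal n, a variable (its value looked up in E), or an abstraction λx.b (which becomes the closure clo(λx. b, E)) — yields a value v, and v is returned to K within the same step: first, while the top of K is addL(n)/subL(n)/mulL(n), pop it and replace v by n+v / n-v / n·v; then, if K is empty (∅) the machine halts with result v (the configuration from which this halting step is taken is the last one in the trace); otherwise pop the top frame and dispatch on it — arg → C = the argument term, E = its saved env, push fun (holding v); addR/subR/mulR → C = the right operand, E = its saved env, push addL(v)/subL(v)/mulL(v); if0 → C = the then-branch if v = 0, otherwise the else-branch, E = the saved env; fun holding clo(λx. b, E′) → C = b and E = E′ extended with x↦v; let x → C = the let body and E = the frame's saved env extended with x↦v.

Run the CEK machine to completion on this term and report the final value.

Answer: 1

Machine steps:
0. [C=(let w = ((λz. ((λw. 1) 5)) (if0 4 then -3 else 2)) in ((λx. ((λy. w) 0)) w)) | E=∅ | K=∅]
1. [C=((λz. ((λw. 1) 5)) (if0 4 then -3 else 2)) | E=∅ | K=[let w]]
2. [C=(λz. ((λw. 1) 5)) | E=∅ | K=[arg :: let w]]
3. [C=(if0 4 then -3 else 2) | E=∅ | K=[fun :: let w]]
4. [C=4 | E=∅ | K=[if0 :: fun :: let w]]
5. [C=2 | E=∅ | K=[fun :: let w]]
6. [C=((λw. 1) 5) | E={z↦2} | K=[let w]]
7. [C=(λw. 1) | E={z↦2} | K=[arg :: let w]]
8. [C=5 | E={z↦2} | K=[fun :: let w]]
9. [C=1 | E={w↦5, z↦2} | K=[let w]]
10. [C=((λx. ((λy. w) 0)) w) | E={w↦1} | K=∅]
11. [C=(λx. ((λy. w) 0)) | E={w↦1} | K=[arg]]
12. [C=w | E={w↦1} | K=[fun]]
13. [C=((λy. w) 0) | E={x↦1, w↦1} | K=∅]
14. [C=(λy. w) | E={x↦1, w↦1} | K=[arg]]
15. [C=0 | E={x↦1, w↦1} | K=[fun]]
16. [C=w | E={y↦0, x↦1, w↦1} | K=∅]
→ final value 1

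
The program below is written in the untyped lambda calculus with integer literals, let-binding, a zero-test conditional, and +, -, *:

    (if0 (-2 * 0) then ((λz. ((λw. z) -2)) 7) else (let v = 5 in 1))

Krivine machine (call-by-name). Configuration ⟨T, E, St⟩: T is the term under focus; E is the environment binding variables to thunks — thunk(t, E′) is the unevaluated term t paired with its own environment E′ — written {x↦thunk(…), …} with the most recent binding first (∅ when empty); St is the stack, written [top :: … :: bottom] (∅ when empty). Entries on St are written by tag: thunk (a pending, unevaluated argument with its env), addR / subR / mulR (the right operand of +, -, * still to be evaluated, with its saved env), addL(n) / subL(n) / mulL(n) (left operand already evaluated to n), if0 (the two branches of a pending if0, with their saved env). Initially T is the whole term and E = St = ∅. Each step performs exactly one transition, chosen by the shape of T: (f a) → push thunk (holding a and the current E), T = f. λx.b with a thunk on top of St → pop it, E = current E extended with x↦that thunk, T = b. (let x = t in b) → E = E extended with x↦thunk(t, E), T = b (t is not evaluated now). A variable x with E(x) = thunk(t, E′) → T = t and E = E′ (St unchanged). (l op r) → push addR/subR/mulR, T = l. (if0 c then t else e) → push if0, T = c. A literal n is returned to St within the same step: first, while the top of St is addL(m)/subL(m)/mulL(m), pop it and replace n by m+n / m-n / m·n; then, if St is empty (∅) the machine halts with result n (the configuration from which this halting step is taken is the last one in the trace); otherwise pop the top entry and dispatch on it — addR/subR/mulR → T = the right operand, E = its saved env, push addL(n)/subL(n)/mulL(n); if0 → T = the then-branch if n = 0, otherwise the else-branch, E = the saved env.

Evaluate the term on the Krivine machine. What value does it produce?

t=0: ⟨T=(if0 (-2 * 0) then ((λz. ((λw. z) -2)) 7) else (let v = 5 in 1)); E=∅; St=∅⟩
t=1: ⟨T=(-2 * 0); E=∅; St=[if0]⟩
t=2: ⟨T=-2; E=∅; St=[mulR :: if0]⟩
t=3: ⟨T=0; E=∅; St=[mulL(-2) :: if0]⟩
t=4: ⟨T=((λz. ((λw. z) -2)) 7); E=∅; St=∅⟩
t=5: ⟨T=(λz. ((λw. z) -2)); E=∅; St=[thunk]⟩
t=6: ⟨T=((λw. z) -2); E={z↦thunk(7, ∅)}; St=∅⟩
t=7: ⟨T=(λw. z); E={z↦thunk(7, ∅)}; St=[thunk]⟩
t=8: ⟨T=z; E={w↦thunk(-2, {z↦thunk(7, ∅)}), z↦thunk(7, ∅)}; St=∅⟩
t=9: ⟨T=7; E=∅; St=∅⟩
→ final value 7

Answer: 7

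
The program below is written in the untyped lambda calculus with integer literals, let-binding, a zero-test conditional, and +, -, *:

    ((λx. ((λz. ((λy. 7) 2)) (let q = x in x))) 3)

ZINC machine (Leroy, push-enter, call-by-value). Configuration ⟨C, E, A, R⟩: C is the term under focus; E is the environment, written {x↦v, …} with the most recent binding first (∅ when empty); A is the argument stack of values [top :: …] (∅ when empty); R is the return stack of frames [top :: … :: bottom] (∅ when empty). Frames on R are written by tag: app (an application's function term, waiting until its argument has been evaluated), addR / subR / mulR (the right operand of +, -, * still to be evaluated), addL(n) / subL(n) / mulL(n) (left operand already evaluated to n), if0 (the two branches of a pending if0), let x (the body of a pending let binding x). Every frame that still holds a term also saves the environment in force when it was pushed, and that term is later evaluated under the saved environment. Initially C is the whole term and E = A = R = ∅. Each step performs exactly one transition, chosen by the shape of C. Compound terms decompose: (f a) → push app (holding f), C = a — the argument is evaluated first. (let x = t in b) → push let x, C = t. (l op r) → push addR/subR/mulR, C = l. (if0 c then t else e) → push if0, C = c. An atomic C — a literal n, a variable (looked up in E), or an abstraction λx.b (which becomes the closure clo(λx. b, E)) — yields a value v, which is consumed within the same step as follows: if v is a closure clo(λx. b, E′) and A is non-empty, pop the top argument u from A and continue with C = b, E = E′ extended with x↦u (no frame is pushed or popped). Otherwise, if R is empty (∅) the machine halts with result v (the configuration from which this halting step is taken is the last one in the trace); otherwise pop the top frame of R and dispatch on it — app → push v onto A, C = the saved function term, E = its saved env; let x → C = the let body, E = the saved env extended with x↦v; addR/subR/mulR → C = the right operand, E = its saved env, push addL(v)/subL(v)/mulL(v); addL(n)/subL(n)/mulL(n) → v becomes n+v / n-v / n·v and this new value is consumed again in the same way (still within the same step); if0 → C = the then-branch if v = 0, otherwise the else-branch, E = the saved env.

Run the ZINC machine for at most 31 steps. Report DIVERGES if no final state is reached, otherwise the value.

0. ⟨C=((λx. ((λz. ((λy. 7) 2)) (let q = x in x))) 3); E=∅; A=∅; R=∅⟩
1. ⟨C=3; E=∅; A=∅; R=[app]⟩
2. ⟨C=(λx. ((λz. ((λy. 7) 2)) (let q = x in x))); E=∅; A=[3]; R=∅⟩
3. ⟨C=((λz. ((λy. 7) 2)) (let q = x in x)); E={x↦3}; A=∅; R=∅⟩
4. ⟨C=(let q = x in x); E={x↦3}; A=∅; R=[app]⟩
5. ⟨C=x; E={x↦3}; A=∅; R=[let q :: app]⟩
6. ⟨C=x; E={q↦3, x↦3}; A=∅; R=[app]⟩
7. ⟨C=(λz. ((λy. 7) 2)); E={x↦3}; A=[3]; R=∅⟩
8. ⟨C=((λy. 7) 2); E={z↦3, x↦3}; A=∅; R=∅⟩
9. ⟨C=2; E={z↦3, x↦3}; A=∅; R=[app]⟩
10. ⟨C=(λy. 7); E={z↦3, x↦3}; A=[2]; R=∅⟩
11. ⟨C=7; E={y↦2, z↦3, x↦3}; A=∅; R=∅⟩
→ final value 7

Answer: 7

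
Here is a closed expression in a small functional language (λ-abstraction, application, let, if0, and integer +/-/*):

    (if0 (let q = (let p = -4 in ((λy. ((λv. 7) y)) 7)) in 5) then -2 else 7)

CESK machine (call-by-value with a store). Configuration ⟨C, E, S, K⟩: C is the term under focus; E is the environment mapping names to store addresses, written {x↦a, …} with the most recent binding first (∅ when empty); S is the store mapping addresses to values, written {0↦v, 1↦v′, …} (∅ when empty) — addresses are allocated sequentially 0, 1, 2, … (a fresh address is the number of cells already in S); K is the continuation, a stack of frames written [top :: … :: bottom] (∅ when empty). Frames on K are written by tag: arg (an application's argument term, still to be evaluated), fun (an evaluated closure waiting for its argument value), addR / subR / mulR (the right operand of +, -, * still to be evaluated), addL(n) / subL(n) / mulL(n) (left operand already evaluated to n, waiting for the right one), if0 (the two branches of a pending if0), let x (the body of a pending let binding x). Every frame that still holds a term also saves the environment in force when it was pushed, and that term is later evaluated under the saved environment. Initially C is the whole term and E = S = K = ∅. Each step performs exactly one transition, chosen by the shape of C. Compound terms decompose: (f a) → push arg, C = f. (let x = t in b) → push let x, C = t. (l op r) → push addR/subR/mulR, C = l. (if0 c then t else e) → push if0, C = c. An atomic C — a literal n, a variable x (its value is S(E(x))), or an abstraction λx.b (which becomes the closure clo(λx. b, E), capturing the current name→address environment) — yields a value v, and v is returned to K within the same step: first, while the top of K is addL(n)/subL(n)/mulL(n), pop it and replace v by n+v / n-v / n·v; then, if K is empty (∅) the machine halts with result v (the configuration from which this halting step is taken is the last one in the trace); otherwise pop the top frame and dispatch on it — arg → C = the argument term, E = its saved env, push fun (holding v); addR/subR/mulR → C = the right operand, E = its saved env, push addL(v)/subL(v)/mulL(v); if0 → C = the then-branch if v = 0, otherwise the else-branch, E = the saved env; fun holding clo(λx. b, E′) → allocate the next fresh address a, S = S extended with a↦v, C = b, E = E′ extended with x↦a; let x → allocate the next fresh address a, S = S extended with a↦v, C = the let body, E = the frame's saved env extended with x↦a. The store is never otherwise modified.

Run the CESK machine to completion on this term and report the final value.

Answer: 7

Execution trace:
t=0: ⟨C=(if0 (let q = (let p = -4 in ((λy. ((λv. 7) y)) 7)) in 5) then -2 else 7); E=∅; S=∅; K=∅⟩
t=1: ⟨C=(let q = (let p = -4 in ((λy. ((λv. 7) y)) 7)) in 5); E=∅; S=∅; K=[if0]⟩
t=2: ⟨C=(let p = -4 in ((λy. ((λv. 7) y)) 7)); E=∅; S=∅; K=[let q :: if0]⟩
t=3: ⟨C=-4; E=∅; S=∅; K=[let p :: let q :: if0]⟩
t=4: ⟨C=((λy. ((λv. 7) y)) 7); E={p↦0}; S={0↦-4}; K=[let q :: if0]⟩
t=5: ⟨C=(λy. ((λv. 7) y)); E={p↦0}; S={0↦-4}; K=[arg :: let q :: if0]⟩
t=6: ⟨C=7; E={p↦0}; S={0↦-4}; K=[fun :: let q :: if0]⟩
t=7: ⟨C=((λv. 7) y); E={y↦1, p↦0}; S={0↦-4, 1↦7}; K=[let q :: if0]⟩
t=8: ⟨C=(λv. 7); E={y↦1, p↦0}; S={0↦-4, 1↦7}; K=[arg :: let q :: if0]⟩
t=9: ⟨C=y; E={y↦1, p↦0}; S={0↦-4, 1↦7}; K=[fun :: let q :: if0]⟩
t=10: ⟨C=7; E={v↦2, y↦1, p↦0}; S={0↦-4, 1↦7, 2↦7}; K=[let q :: if0]⟩
t=11: ⟨C=5; E={q↦3}; S={0↦-4, 1↦7, 2↦7, 3↦7}; K=[if0]⟩
t=12: ⟨C=7; E=∅; S={0↦-4, 1↦7, 2↦7, 3↦7}; K=∅⟩
→ final value 7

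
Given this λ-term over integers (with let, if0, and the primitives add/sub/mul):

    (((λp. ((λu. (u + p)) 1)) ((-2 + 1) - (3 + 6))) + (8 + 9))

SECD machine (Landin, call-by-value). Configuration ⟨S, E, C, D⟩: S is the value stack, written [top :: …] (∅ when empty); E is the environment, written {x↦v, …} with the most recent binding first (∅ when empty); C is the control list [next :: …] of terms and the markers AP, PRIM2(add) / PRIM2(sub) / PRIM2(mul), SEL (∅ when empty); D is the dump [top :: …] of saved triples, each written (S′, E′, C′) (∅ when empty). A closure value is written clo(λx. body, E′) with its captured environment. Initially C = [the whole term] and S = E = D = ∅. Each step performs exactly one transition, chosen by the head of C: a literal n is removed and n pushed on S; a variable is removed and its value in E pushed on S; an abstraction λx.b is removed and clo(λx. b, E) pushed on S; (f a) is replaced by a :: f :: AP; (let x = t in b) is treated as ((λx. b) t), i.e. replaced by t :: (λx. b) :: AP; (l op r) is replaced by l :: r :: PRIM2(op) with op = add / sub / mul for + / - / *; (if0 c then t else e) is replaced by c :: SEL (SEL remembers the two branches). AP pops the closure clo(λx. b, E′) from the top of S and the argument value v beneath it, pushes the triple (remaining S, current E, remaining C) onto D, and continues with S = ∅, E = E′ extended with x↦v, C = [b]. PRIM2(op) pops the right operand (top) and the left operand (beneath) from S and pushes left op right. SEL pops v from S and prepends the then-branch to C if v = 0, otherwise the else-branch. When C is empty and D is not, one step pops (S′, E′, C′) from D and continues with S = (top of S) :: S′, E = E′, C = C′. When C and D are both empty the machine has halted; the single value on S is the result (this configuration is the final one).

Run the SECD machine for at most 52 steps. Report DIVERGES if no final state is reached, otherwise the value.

[0] <S=∅, E=∅, C=[(((λp. ((λu. (u + p)) 1)) ((-2 + 1) - (3 + 6))) + (8 + 9))], D=∅>
[1] <S=∅, E=∅, C=[((λp. ((λu. (u + p)) 1)) ((-2 + 1) - (3 + 6))) :: (8 + 9) :: PRIM2(add)], D=∅>
[2] <S=∅, E=∅, C=[((-2 + 1) - (3 + 6)) :: (λp. ((λu. (u + p)) 1)) :: AP :: (8 + 9) :: PRIM2(add)], D=∅>
[3] <S=∅, E=∅, C=[(-2 + 1) :: (3 + 6) :: PRIM2(sub) :: (λp. ((λu. (u + p)) 1)) :: AP :: (8 + 9) :: PRIM2(add)], D=∅>
[4] <S=∅, E=∅, C=[-2 :: 1 :: PRIM2(add) :: (3 + 6) :: PRIM2(sub) :: (λp. ((λu. (u + p)) 1)) :: AP :: (8 + 9) :: PRIM2(add)], D=∅>
[5] <S=[-2], E=∅, C=[1 :: PRIM2(add) :: (3 + 6) :: PRIM2(sub) :: (λp. ((λu. (u + p)) 1)) :: AP :: (8 + 9) :: PRIM2(add)], D=∅>
[6] <S=[1 :: -2], E=∅, C=[PRIM2(add) :: (3 + 6) :: PRIM2(sub) :: (λp. ((λu. (u + p)) 1)) :: AP :: (8 + 9) :: PRIM2(add)], D=∅>
[7] <S=[-1], E=∅, C=[(3 + 6) :: PRIM2(sub) :: (λp. ((λu. (u + p)) 1)) :: AP :: (8 + 9) :: PRIM2(add)], D=∅>
[8] <S=[-1], E=∅, C=[3 :: 6 :: PRIM2(add) :: PRIM2(sub) :: (λp. ((λu. (u + p)) 1)) :: AP :: (8 + 9) :: PRIM2(add)], D=∅>
[9] <S=[3 :: -1], E=∅, C=[6 :: PRIM2(add) :: PRIM2(sub) :: (λp. ((λu. (u + p)) 1)) :: AP :: (8 + 9) :: PRIM2(add)], D=∅>
[10] <S=[6 :: 3 :: -1], E=∅, C=[PRIM2(add) :: PRIM2(sub) :: (λp. ((λu. (u + p)) 1)) :: AP :: (8 + 9) :: PRIM2(add)], D=∅>
[11] <S=[9 :: -1], E=∅, C=[PRIM2(sub) :: (λp. ((λu. (u + p)) 1)) :: AP :: (8 + 9) :: PRIM2(add)], D=∅>
[12] <S=[-10], E=∅, C=[(λp. ((λu. (u + p)) 1)) :: AP :: (8 + 9) :: PRIM2(add)], D=∅>
[13] <S=[clo(λp. ((λu. (u + p)) 1), ∅) :: -10], E=∅, C=[AP :: (8 + 9) :: PRIM2(add)], D=∅>
[14] <S=∅, E={p↦-10}, C=[((λu. (u + p)) 1)], D=[(∅, ∅, [(8 + 9) :: PRIM2(add)])]>
[15] <S=∅, E={p↦-10}, C=[1 :: (λu. (u + p)) :: AP], D=[(∅, ∅, [(8 + 9) :: PRIM2(add)])]>
[16] <S=[1], E={p↦-10}, C=[(λu. (u + p)) :: AP], D=[(∅, ∅, [(8 + 9) :: PRIM2(add)])]>
[17] <S=[clo(λu. (u + p), {p↦-10}) :: 1], E={p↦-10}, C=[AP], D=[(∅, ∅, [(8 + 9) :: PRIM2(add)])]>
[18] <S=∅, E={u↦1, p↦-10}, C=[(u + p)], D=[(∅, {p↦-10}, ∅) :: (∅, ∅, [(8 + 9) :: PRIM2(add)])]>
[19] <S=∅, E={u↦1, p↦-10}, C=[u :: p :: PRIM2(add)], D=[(∅, {p↦-10}, ∅) :: (∅, ∅, [(8 + 9) :: PRIM2(add)])]>
[20] <S=[1], E={u↦1, p↦-10}, C=[p :: PRIM2(add)], D=[(∅, {p↦-10}, ∅) :: (∅, ∅, [(8 + 9) :: PRIM2(add)])]>
[21] <S=[-10 :: 1], E={u↦1, p↦-10}, C=[PRIM2(add)], D=[(∅, {p↦-10}, ∅) :: (∅, ∅, [(8 + 9) :: PRIM2(add)])]>
[22] <S=[-9], E={u↦1, p↦-10}, C=∅, D=[(∅, {p↦-10}, ∅) :: (∅, ∅, [(8 + 9) :: PRIM2(add)])]>
[23] <S=[-9], E={p↦-10}, C=∅, D=[(∅, ∅, [(8 + 9) :: PRIM2(add)])]>
[24] <S=[-9], E=∅, C=[(8 + 9) :: PRIM2(add)], D=∅>
[25] <S=[-9], E=∅, C=[8 :: 9 :: PRIM2(add) :: PRIM2(add)], D=∅>
[26] <S=[8 :: -9], E=∅, C=[9 :: PRIM2(add) :: PRIM2(add)], D=∅>
[27] <S=[9 :: 8 :: -9], E=∅, C=[PRIM2(add) :: PRIM2(add)], D=∅>
[28] <S=[17 :: -9], E=∅, C=[PRIM2(add)], D=∅>
[29] <S=[8], E=∅, C=∅, D=∅>
→ final value 8

Answer: 8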